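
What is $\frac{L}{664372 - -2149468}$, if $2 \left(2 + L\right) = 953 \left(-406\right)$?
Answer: $- \frac{193461}{2813840} \approx -0.068753$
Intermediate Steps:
$L = -193461$ ($L = -2 + \frac{953 \left(-406\right)}{2} = -2 + \frac{1}{2} \left(-386918\right) = -2 - 193459 = -193461$)
$\frac{L}{664372 - -2149468} = - \frac{193461}{664372 - -2149468} = - \frac{193461}{664372 + 2149468} = - \frac{193461}{2813840}$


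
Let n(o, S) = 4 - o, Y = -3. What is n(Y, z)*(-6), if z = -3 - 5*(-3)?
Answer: -42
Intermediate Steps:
z = 12 (z = -3 + 15 = 12)
n(Y, z)*(-6) = (4 - 1*(-3))*(-6) = (4 + 3)*(-6) = 7*(-6) = -42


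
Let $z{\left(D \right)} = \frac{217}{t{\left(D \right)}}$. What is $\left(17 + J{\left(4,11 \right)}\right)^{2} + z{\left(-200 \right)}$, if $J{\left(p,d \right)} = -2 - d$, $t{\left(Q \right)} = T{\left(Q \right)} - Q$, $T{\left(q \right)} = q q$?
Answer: $\frac{643417}{40200} \approx 16.005$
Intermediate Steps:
$T{\left(q \right)} = q^{2}$
$t{\left(Q \right)} = Q^{2} - Q$
$z{\left(D \right)} = \frac{217}{D \left(-1 + D\right)}$
$\left(17 + J{\left(4,11 \right)}\right)^{2} + z{\left(-200 \right)} = \left(17 - 13\right)^{2} + \frac{217}{\left(-200\right) \left(-1 - 200\right)} = \left(17 - 13\right)^{2} + 217 \left(- \frac{1}{200}\right) \frac{1}{-201} = \left(17 - 13\right)^{2} + 217 \left(- \frac{1}{200}\right) \left(- \frac{1}{201}\right) = 4^{2} + \frac{217}{40200} = 16 + \frac{217}{40200} = \frac{643417}{40200}$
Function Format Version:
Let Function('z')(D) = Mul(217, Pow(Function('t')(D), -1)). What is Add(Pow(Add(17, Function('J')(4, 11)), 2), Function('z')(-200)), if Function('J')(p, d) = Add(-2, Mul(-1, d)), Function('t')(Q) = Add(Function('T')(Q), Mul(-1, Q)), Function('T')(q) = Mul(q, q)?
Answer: Rational(643417, 40200) ≈ 16.005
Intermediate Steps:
Function('T')(q) = Pow(q, 2)
Function('t')(Q) = Add(Pow(Q, 2), Mul(-1, Q))
Function('z')(D) = Mul(217, Pow(D, -1), Pow(Add(-1, D), -1)) (Function('z')(D) = Mul(217, Pow(Mul(D, Add(-1, D)), -1)) = Mul(217, Mul(Pow(D, -1), Pow(Add(-1, D), -1))) = Mul(217, Pow(D, -1), Pow(Add(-1, D), -1)))
Add(Pow(Add(17, Function('J')(4, 11)), 2), Function('z')(-200)) = Add(Pow(Add(17, Add(-2, Mul(-1, 11))), 2), Mul(217, Pow(-200, -1), Pow(Add(-1, -200), -1))) = Add(Pow(Add(17, Add(-2, -11)), 2), Mul(217, Rational(-1, 200), Pow(-201, -1))) = Add(Pow(Add(17, -13), 2), Mul(217, Rational(-1, 200), Rational(-1, 201))) = Add(Pow(4, 2), Rational(217, 40200)) = Add(16, Rational(217, 40200)) = Rational(643417, 40200)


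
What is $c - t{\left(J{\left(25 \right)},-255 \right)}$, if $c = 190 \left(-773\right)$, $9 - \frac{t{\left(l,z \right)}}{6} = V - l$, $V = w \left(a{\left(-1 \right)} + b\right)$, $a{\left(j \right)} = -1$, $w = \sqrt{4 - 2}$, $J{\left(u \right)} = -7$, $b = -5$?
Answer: $-146882 - 36 \sqrt{2} \approx -1.4693 \cdot 10^{5}$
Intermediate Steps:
$w = \sqrt{2} \approx 1.4142$
$V = - 6 \sqrt{2}$ ($V = \sqrt{2} \left(-1 - 5\right) = \sqrt{2} \left(-6\right) = - 6 \sqrt{2} \approx -8.4853$)
$t{\left(l,z \right)} = 54 + 6 l + 36 \sqrt{2}$ ($t{\left(l,z \right)} = 54 - 6 \left(- 6 \sqrt{2} - l\right) = 54 - 6 \left(- l - 6 \sqrt{2}\right) = 54 + \left(6 l + 36 \sqrt{2}\right) = 54 + 6 l + 36 \sqrt{2}$)
$c = -146870$
$c - t{\left(J{\left(25 \right)},-255 \right)} = -146870 - \left(54 + 6 \left(-7\right) + 36 \sqrt{2}\right) = -146870 - \left(54 - 42 + 36 \sqrt{2}\right) = -146870 - \left(12 + 36 \sqrt{2}\right) = -146882 - 36 \sqrt{2}$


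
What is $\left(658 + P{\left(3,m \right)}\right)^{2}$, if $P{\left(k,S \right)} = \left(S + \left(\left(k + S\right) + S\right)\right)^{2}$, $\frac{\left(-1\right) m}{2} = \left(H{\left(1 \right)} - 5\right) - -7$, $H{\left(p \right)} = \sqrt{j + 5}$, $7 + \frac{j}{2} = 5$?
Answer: $779689$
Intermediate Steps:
$j = -4$ ($j = -14 + 2 \cdot 5 = -14 + 10 = -4$)
$H{\left(p \right)} = 1$ ($H{\left(p \right)} = \sqrt{-4 + 5} = \sqrt{1} = 1$)
$m = -6$ ($m = - 2 \left(\left(1 - 5\right) - -7\right) = - 2 \left(-4 + 7\right) = \left(-2\right) 3 = -6$)
$P{\left(k,S \right)} = \left(k + 3 S\right)^{2}$ ($P{\left(k,S \right)} = \left(S + \left(\left(S + k\right) + S\right)\right)^{2} = \left(S + \left(k + 2 S\right)\right)^{2} = \left(k + 3 S\right)^{2}$)
$\left(658 + P{\left(3,m \right)}\right)^{2} = \left(658 + \left(3 + 3 \left(-6\right)\right)^{2}\right)^{2} = \left(658 + \left(3 - 18\right)^{2}\right)^{2} = \left(658 + \left(-15\right)^{2}\right)^{2} = \left(658 + 225\right)^{2} = 883^{2} = 779689$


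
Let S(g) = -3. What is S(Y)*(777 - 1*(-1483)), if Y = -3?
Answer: -6780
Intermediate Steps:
S(Y)*(777 - 1*(-1483)) = -3*(777 - 1*(-1483)) = -3*(777 + 1483) = -3*2260 = -6780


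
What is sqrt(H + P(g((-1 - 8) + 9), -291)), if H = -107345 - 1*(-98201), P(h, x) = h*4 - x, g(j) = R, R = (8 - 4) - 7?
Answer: 3*I*sqrt(985) ≈ 94.154*I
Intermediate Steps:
R = -3 (R = 4 - 7 = -3)
g(j) = -3
P(h, x) = -x + 4*h (P(h, x) = 4*h - x = -x + 4*h)
H = -9144 (H = -107345 + 98201 = -9144)
sqrt(H + P(g((-1 - 8) + 9), -291)) = sqrt(-9144 + (-1*(-291) + 4*(-3))) = sqrt(-9144 + (291 - 12)) = sqrt(-9144 + 279) = sqrt(-8865) = 3*I*sqrt(985)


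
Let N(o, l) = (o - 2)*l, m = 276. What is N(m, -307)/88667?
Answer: -84118/88667 ≈ -0.94870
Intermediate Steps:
N(o, l) = l*(-2 + o) (N(o, l) = (-2 + o)*l = l*(-2 + o))
N(m, -307)/88667 = -307*(-2 + 276)/88667 = -307*274*(1/88667) = -84118*1/88667 = -84118/88667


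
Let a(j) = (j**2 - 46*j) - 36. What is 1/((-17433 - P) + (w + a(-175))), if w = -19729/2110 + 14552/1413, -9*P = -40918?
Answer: 2981430/49672126363 ≈ 6.0022e-5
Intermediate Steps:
P = 40918/9 (P = -1/9*(-40918) = 40918/9 ≈ 4546.4)
w = 2827643/2981430 (w = -19729*1/2110 + 14552*(1/1413) = -19729/2110 + 14552/1413 = 2827643/2981430 ≈ 0.94842)
a(j) = -36 + j**2 - 46*j
1/((-17433 - P) + (w + a(-175))) = 1/((-17433 - 1*40918/9) + (2827643/2981430 + (-36 + (-175)**2 - 46*(-175)))) = 1/((-17433 - 40918/9) + (2827643/2981430 + (-36 + 30625 + 8050))) = 1/(-197815/9 + (2827643/2981430 + 38639)) = 1/(-197815/9 + 115202301413/2981430) = 1/(49672126363/2981430) = 2981430/49672126363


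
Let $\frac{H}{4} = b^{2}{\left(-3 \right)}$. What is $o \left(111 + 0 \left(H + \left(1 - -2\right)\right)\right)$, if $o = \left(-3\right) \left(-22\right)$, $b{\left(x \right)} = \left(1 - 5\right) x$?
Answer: $7326$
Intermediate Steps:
$b{\left(x \right)} = - 4 x$
$o = 66$
$H = 576$ ($H = 4 \left(\left(-4\right) \left(-3\right)\right)^{2} = 4 \cdot 12^{2} = 4 \cdot 144 = 576$)
$o \left(111 + 0 \left(H + \left(1 - -2\right)\right)\right) = 66 \left(111 + 0 \left(576 + \left(1 - -2\right)\right)\right) = 66 \left(111 + 0 \left(576 + \left(1 + 2\right)\right)\right) = 66 \left(111 + 0 \left(576 + 3\right)\right) = 66 \left(111 + 0 \cdot 579\right) = 66 \left(111 + 0\right) = 66 \cdot 111 = 7326$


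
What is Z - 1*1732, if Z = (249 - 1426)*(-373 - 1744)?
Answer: 2489977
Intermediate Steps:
Z = 2491709 (Z = -1177*(-2117) = 2491709)
Z - 1*1732 = 2491709 - 1*1732 = 2491709 - 1732 = 2489977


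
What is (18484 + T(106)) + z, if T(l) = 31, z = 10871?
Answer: 29386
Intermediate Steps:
(18484 + T(106)) + z = (18484 + 31) + 10871 = 18515 + 10871 = 29386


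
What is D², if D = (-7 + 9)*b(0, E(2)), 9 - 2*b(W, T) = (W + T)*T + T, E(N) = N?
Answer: 9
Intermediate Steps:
b(W, T) = 9/2 - T/2 - T*(T + W)/2 (b(W, T) = 9/2 - ((W + T)*T + T)/2 = 9/2 - ((T + W)*T + T)/2 = 9/2 - (T*(T + W) + T)/2 = 9/2 - (T + T*(T + W))/2 = 9/2 + (-T/2 - T*(T + W)/2) = 9/2 - T/2 - T*(T + W)/2)
D = 3 (D = (-7 + 9)*(9/2 - ½*2 - ½*2² - ½*2*0) = 2*(9/2 - 1 - ½*4 + 0) = 2*(9/2 - 1 - 2 + 0) = 2*(3/2) = 3)
D² = 3² = 9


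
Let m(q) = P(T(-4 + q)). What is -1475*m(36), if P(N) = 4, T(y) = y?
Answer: -5900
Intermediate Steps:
m(q) = 4
-1475*m(36) = -1475*4 = -5900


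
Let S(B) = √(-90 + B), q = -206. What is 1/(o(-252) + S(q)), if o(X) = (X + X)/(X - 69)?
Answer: 2247/427141 - 11449*I*√74/1708564 ≈ 0.0052606 - 0.057644*I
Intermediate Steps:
o(X) = 2*X/(-69 + X) (o(X) = (2*X)/(-69 + X) = 2*X/(-69 + X))
1/(o(-252) + S(q)) = 1/(2*(-252)/(-69 - 252) + √(-90 - 206)) = 1/(2*(-252)/(-321) + √(-296)) = 1/(2*(-252)*(-1/321) + 2*I*√74) = 1/(168/107 + 2*I*√74)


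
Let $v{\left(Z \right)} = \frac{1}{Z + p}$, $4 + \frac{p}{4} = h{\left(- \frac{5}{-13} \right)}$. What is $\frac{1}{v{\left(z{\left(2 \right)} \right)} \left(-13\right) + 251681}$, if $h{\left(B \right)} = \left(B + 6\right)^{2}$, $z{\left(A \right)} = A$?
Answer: $\frac{25190}{6339842193} \approx 3.9733 \cdot 10^{-6}$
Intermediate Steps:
$h{\left(B \right)} = \left(6 + B\right)^{2}$
$p = \frac{24852}{169}$ ($p = -16 + 4 \left(6 - \frac{5}{-13}\right)^{2} = -16 + 4 \left(6 - - \frac{5}{13}\right)^{2} = -16 + 4 \left(6 + \frac{5}{13}\right)^{2} = -16 + 4 \left(\frac{83}{13}\right)^{2} = -16 + 4 \cdot \frac{6889}{169} = -16 + \frac{27556}{169} = \frac{24852}{169} \approx 147.05$)
$v{\left(Z \right)} = \frac{1}{\frac{24852}{169} + Z}$ ($v{\left(Z \right)} = \frac{1}{Z + \frac{24852}{169}} = \frac{1}{\frac{24852}{169} + Z}$)
$\frac{1}{v{\left(z{\left(2 \right)} \right)} \left(-13\right) + 251681} = \frac{1}{\frac{169}{24852 + 169 \cdot 2} \left(-13\right) + 251681} = \frac{1}{\frac{169}{24852 + 338} \left(-13\right) + 251681} = \frac{1}{\frac{169}{25190} \left(-13\right) + 251681} = \frac{1}{- \frac{2197}{25190} + 251681} = \frac{1}{\frac{6339842193}{25190}} = \frac{25190}{6339842193}$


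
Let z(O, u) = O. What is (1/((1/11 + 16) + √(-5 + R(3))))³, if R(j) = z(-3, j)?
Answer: 1331/(177 + 22*I*√2)³ ≈ 0.00019878 - 0.00011434*I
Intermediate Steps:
R(j) = -3
(1/((1/11 + 16) + √(-5 + R(3))))³ = (1/((1/11 + 16) + √(-5 - 3)))³ = (1/((1/11 + 16) + √(-8)))³ = (1/(177/11 + 2*I*√2))³ = (177/11 + 2*I*√2)⁻³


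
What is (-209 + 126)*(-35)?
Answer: 2905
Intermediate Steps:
(-209 + 126)*(-35) = -83*(-35) = 2905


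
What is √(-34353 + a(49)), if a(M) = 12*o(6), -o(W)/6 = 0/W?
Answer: 3*I*√3817 ≈ 185.35*I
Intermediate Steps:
o(W) = 0 (o(W) = -0/W = -6*0 = 0)
a(M) = 0 (a(M) = 12*0 = 0)
√(-34353 + a(49)) = √(-34353 + 0) = √(-34353) = 3*I*√3817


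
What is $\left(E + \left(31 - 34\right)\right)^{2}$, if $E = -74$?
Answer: $5929$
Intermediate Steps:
$\left(E + \left(31 - 34\right)\right)^{2} = \left(-74 + \left(31 - 34\right)\right)^{2} = \left(-74 - 3\right)^{2} = \left(-77\right)^{2} = 5929$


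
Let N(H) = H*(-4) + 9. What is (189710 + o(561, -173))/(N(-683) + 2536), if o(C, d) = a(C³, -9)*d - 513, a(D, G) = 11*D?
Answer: -335990600146/5277 ≈ -6.3671e+7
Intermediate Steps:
N(H) = 9 - 4*H (N(H) = -4*H + 9 = 9 - 4*H)
o(C, d) = -513 + 11*d*C³ (o(C, d) = (11*C³)*d - 513 = 11*d*C³ - 513 = -513 + 11*d*C³)
(189710 + o(561, -173))/(N(-683) + 2536) = (189710 + (-513 + 11*(-173)*561³))/((9 - 4*(-683)) + 2536) = (189710 + (-513 + 11*(-173)*176558481))/((9 + 2732) + 2536) = (189710 + (-513 - 335990789343))/(2741 + 2536) = (189710 - 335990789856)/5277 = -335990600146*1/5277 = -335990600146/5277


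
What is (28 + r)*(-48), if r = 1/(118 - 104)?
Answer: -9432/7 ≈ -1347.4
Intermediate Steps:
r = 1/14 ≈ 0.071429
(28 + r)*(-48) = (28 + 1/14)*(-48) = (393/14)*(-48) = -9432/7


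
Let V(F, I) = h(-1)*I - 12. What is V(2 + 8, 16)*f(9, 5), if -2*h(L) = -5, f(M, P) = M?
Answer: 252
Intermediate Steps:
h(L) = 5/2 (h(L) = -½*(-5) = 5/2)
V(F, I) = -12 + 5*I/2 (V(F, I) = 5*I/2 - 12 = -12 + 5*I/2)
V(2 + 8, 16)*f(9, 5) = (-12 + (5/2)*16)*9 = (-12 + 40)*9 = 28*9 = 252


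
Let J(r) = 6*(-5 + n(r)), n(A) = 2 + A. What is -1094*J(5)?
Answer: -13128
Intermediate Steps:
J(r) = -18 + 6*r (J(r) = 6*(-5 + (2 + r)) = 6*(-3 + r) = -18 + 6*r)
-1094*J(5) = -1094*(-18 + 6*5) = -1094*(-18 + 30) = -1094*12 = -13128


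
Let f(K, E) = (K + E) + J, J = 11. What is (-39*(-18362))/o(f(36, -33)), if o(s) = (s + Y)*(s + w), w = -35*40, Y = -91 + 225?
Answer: -119353/34188 ≈ -3.4911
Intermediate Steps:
Y = 134
f(K, E) = 11 + E + K (f(K, E) = (K + E) + 11 = (E + K) + 11 = 11 + E + K)
w = -1400
o(s) = (-1400 + s)*(134 + s) (o(s) = (s + 134)*(s - 1400) = (134 + s)*(-1400 + s) = (-1400 + s)*(134 + s))
(-39*(-18362))/o(f(36, -33)) = (-39*(-18362))/(-187600 + (11 - 33 + 36)² - 1266*(11 - 33 + 36)) = 716118/(-187600 + 14² - 1266*14) = 716118/(-187600 + 196 - 17724) = 716118/(-205128) = 716118*(-1/205128) = -119353/34188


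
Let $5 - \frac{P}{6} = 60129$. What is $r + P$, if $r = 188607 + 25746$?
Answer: $-146391$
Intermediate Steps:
$r = 214353$
$P = -360744$ ($P = 30 - 360774 = -360744$)
$r + P = 214353 - 360744 = -146391$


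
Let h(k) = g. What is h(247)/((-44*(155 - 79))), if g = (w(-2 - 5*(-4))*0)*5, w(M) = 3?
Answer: 0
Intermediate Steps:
g = 0 (g = (3*0)*5 = 0*5 = 0)
h(k) = 0
h(247)/((-44*(155 - 79))) = 0/((-44*(155 - 79))) = 0/((-44*76)) = 0/(-3344) = 0*(-1/3344) = 0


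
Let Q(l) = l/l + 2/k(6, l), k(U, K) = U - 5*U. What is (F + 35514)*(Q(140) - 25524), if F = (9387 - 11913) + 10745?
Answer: -13394412041/12 ≈ -1.1162e+9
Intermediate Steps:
k(U, K) = -4*U
F = 8219 (F = -2526 + 10745 = 8219)
Q(l) = 11/12 (Q(l) = l/l + 2/((-4*6)) = 1 + 2/(-24) = 1 + 2*(-1/24) = 1 - 1/12 = 11/12)
(F + 35514)*(Q(140) - 25524) = (8219 + 35514)*(11/12 - 25524) = 43733*(-306277/12) = -13394412041/12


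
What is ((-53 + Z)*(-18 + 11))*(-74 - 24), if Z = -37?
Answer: -61740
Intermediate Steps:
((-53 + Z)*(-18 + 11))*(-74 - 24) = ((-53 - 37)*(-18 + 11))*(-74 - 24) = -90*(-7)*(-98) = 630*(-98) = -61740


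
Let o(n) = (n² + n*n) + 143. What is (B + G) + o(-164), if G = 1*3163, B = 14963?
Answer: 72061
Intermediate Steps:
o(n) = 143 + 2*n² (o(n) = (n² + n²) + 143 = 2*n² + 143 = 143 + 2*n²)
G = 3163
(B + G) + o(-164) = (14963 + 3163) + (143 + 2*(-164)²) = 18126 + (143 + 2*26896) = 18126 + (143 + 53792) = 18126 + 53935 = 72061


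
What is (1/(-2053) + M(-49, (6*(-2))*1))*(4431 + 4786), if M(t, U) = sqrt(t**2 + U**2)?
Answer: -9217/2053 + 9217*sqrt(2545) ≈ 4.6497e+5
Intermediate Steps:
M(t, U) = sqrt(U**2 + t**2)
(1/(-2053) + M(-49, (6*(-2))*1))*(4431 + 4786) = (1/(-2053) + sqrt(((6*(-2))*1)**2 + (-49)**2))*(4431 + 4786) = (-1/2053 + sqrt((-12*1)**2 + 2401))*9217 = (-1/2053 + sqrt((-12)**2 + 2401))*9217 = (-1/2053 + sqrt(144 + 2401))*9217 = (-1/2053 + sqrt(2545))*9217 = -9217/2053 + 9217*sqrt(2545)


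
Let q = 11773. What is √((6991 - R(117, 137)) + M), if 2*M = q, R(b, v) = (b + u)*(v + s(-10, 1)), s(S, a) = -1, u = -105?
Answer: 21*√102/2 ≈ 106.04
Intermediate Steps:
R(b, v) = (-1 + v)*(-105 + b) (R(b, v) = (b - 105)*(v - 1) = (-105 + b)*(-1 + v) = (-1 + v)*(-105 + b))
M = 11773/2 (M = (½)*11773 = 11773/2 ≈ 5886.5)
√((6991 - R(117, 137)) + M) = √((6991 - (105 - 1*117 - 105*137 + 117*137)) + 11773/2) = √((6991 - (105 - 117 - 14385 + 16029)) + 11773/2) = √((6991 - 1*1632) + 11773/2) = √((6991 - 1632) + 11773/2) = √(5359 + 11773/2) = √(22491/2) = 21*√102/2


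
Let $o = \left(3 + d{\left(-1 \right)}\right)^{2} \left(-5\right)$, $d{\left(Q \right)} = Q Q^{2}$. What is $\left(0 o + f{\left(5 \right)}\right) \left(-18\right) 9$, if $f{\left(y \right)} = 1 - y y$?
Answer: $3888$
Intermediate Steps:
$d{\left(Q \right)} = Q^{3}$
$f{\left(y \right)} = 1 - y^{2}$
$o = -20$ ($o = \left(3 + \left(-1\right)^{3}\right)^{2} \left(-5\right) = \left(3 - 1\right)^{2} \left(-5\right) = 2^{2} \left(-5\right) = 4 \left(-5\right) = -20$)
$\left(0 o + f{\left(5 \right)}\right) \left(-18\right) 9 = \left(0 \left(-20\right) + \left(1 - 5^{2}\right)\right) \left(-18\right) 9 = \left(0 + \left(1 - 25\right)\right) \left(-18\right) 9 = \left(0 - 24\right) \left(-18\right) 9 = \left(-24\right) \left(-18\right) 9 = 432 \cdot 9 = 3888$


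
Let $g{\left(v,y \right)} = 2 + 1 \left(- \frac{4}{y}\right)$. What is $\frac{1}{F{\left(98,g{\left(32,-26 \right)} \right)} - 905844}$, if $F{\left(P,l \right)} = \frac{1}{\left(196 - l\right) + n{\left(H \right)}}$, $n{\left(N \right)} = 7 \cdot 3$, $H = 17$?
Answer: $- \frac{2793}{2530022279} \approx -1.1039 \cdot 10^{-6}$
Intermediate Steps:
$n{\left(N \right)} = 21$
$g{\left(v,y \right)} = 2 - \frac{4}{y}$
$F{\left(P,l \right)} = \frac{1}{217 - l}$ ($F{\left(P,l \right)} = \frac{1}{\left(196 - l\right) + 21} = \frac{1}{217 - l}$)
$\frac{1}{F{\left(98,g{\left(32,-26 \right)} \right)} - 905844} = \frac{1}{\frac{1}{217 - \left(2 - \frac{4}{-26}\right)} - 905844} = \frac{1}{\frac{1}{217 - \left(2 - - \frac{2}{13}\right)} - 905844} = \frac{1}{\frac{1}{217 - \left(2 + \frac{2}{13}\right)} - 905844} = \frac{1}{\frac{1}{217 - \frac{28}{13}} - 905844} = \frac{1}{\frac{1}{\frac{2793}{13}} - 905844} = \frac{1}{\frac{13}{2793} - 905844} = \frac{1}{- \frac{2530022279}{2793}} = - \frac{2793}{2530022279}$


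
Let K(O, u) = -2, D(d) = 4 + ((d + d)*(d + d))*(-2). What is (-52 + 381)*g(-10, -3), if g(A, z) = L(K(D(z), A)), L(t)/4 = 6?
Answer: 7896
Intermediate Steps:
D(d) = 4 - 8*d² (D(d) = 4 + ((2*d)*(2*d))*(-2) = 4 + (4*d²)*(-2) = 4 - 8*d²)
L(t) = 24 (L(t) = 4*6 = 24)
g(A, z) = 24
(-52 + 381)*g(-10, -3) = (-52 + 381)*24 = 329*24 = 7896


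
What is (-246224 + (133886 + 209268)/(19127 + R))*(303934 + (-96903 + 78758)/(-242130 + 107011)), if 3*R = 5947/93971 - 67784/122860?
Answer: -13290241583534571197700008481/177604784565071476 ≈ -7.4830e+10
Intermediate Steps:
R = -469923487/2886319265 (R = (5947/93971 - 67784/122860)/3 = (5947*(1/93971) - 67784*1/122860)/3 = (5947/93971 - 16946/30715)/3 = (1/3)*(-1409770461/2886319265) = -469923487/2886319265 ≈ -0.16281)
(-246224 + (133886 + 209268)/(19127 + R))*(303934 + (-96903 + 78758)/(-242130 + 107011)) = (-246224 + (133886 + 209268)/(19127 - 469923487/2886319265))*(303934 + (-96903 + 78758)/(-242130 + 107011)) = (-246224 + 343154/(55206158658168/2886319265))*(303934 - 18145/(-135119)) = (-246224 + 343154*(2886319265/55206158658168))*(303934 - 18145*(-1/135119)) = (-246224 + 70746571504415/3943297047012)*(303934 + 18145/135119) = -970863625531978273/3943297047012*41067276291/135119 = -13290241583534571197700008481/177604784565071476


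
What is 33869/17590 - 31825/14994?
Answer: -12992491/65936115 ≈ -0.19705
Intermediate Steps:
33869/17590 - 31825/14994 = -12992491/65936115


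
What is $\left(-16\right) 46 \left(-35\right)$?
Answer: $25760$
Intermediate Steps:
$\left(-16\right) 46 \left(-35\right) = \left(-736\right) \left(-35\right) = 25760$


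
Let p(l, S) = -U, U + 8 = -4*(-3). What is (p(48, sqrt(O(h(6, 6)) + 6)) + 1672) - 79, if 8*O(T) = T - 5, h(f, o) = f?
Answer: 1589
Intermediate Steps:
U = 4 (U = -8 - 4*(-3) = -8 + 12 = 4)
O(T) = -5/8 + T/8 (O(T) = (T - 5)/8 = (-5 + T)/8 = -5/8 + T/8)
p(l, S) = -4 (p(l, S) = -1*4 = -4)
(p(48, sqrt(O(h(6, 6)) + 6)) + 1672) - 79 = (-4 + 1672) - 79 = 1668 - 79 = 1589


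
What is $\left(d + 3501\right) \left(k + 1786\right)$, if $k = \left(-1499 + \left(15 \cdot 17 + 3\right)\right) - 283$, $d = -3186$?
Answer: $82530$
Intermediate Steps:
$k = -1524$ ($k = \left(-1499 + \left(255 + 3\right)\right) - 283 = \left(-1499 + 258\right) - 283 = -1241 - 283 = -1524$)
$\left(d + 3501\right) \left(k + 1786\right) = \left(-3186 + 3501\right) \left(-1524 + 1786\right) = 315 \cdot 262 = 82530$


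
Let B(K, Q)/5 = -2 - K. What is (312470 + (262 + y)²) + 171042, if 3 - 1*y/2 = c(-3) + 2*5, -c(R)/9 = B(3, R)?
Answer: 524316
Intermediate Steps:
B(K, Q) = -10 - 5*K (B(K, Q) = 5*(-2 - K) = -10 - 5*K)
c(R) = 225 (c(R) = -9*(-10 - 5*3) = -9*(-10 - 15) = -9*(-25) = 225)
y = -464 (y = 6 - 2*(225 + 2*5) = 6 - 2*(225 + 10) = 6 - 2*235 = 6 - 470 = -464)
(312470 + (262 + y)²) + 171042 = (312470 + (262 - 464)²) + 171042 = (312470 + (-202)²) + 171042 = (312470 + 40804) + 171042 = 353274 + 171042 = 524316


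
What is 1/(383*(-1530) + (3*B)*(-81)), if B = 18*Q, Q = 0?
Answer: -1/585990 ≈ -1.7065e-6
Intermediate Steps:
B = 0 (B = 18*0 = 0)
1/(383*(-1530) + (3*B)*(-81)) = 1/(383*(-1530) + (3*0)*(-81)) = 1/(-585990 + 0*(-81)) = 1/(-585990 + 0) = 1/(-585990) = -1/585990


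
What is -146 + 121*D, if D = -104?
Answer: -12730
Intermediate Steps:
-146 + 121*D = -146 + 121*(-104) = -146 - 12584 = -12730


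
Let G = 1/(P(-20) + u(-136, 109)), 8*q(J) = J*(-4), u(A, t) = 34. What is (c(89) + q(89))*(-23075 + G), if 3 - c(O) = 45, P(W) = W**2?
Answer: 1732516977/868 ≈ 1.9960e+6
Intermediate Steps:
c(O) = -42 (c(O) = 3 - 1*45 = 3 - 45 = -42)
q(J) = -J/2 (q(J) = (J*(-4))/8 = (-4*J)/8 = -J/2)
G = 1/434 (G = 1/((-20)**2 + 34) = 1/(400 + 34) = 1/434 ≈ 0.0023041)
(c(89) + q(89))*(-23075 + G) = (-42 - 1/2*89)*(-23075 + 1/434) = (-42 - 89/2)*(-10014549/434) = -173/2*(-10014549/434) = 1732516977/868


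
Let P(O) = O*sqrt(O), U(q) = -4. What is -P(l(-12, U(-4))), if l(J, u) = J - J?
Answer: 0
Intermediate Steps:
l(J, u) = 0
P(O) = O**(3/2)
-P(l(-12, U(-4))) = -0**(3/2) = -1*0 = 0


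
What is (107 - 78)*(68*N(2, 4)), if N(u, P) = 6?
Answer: 11832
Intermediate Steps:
(107 - 78)*(68*N(2, 4)) = (107 - 78)*(68*6) = 29*408 = 11832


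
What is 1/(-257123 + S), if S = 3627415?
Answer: 1/3370292 ≈ 2.9671e-7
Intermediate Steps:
1/(-257123 + S) = 1/(-257123 + 3627415) = 1/3370292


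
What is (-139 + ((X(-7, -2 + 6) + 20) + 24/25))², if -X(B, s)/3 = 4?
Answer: 10569001/625 ≈ 16910.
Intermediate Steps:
X(B, s) = -12 (X(B, s) = -3*4 = -12)
(-139 + ((X(-7, -2 + 6) + 20) + 24/25))² = (-139 + ((-12 + 20) + 24/25))² = (-139 + (8 + 24*(1/25)))² = (-139 + (8 + 24/25))² = (-139 + 224/25)² = (-3251/25)² = 10569001/625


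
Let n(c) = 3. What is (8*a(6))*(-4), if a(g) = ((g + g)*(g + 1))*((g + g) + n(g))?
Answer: -40320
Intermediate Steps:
a(g) = 2*g*(1 + g)*(3 + 2*g) (a(g) = ((g + g)*(g + 1))*((g + g) + 3) = ((2*g)*(1 + g))*(2*g + 3) = (2*g*(1 + g))*(3 + 2*g) = 2*g*(1 + g)*(3 + 2*g))
(8*a(6))*(-4) = (8*(2*6*(3 + 2*6² + 5*6)))*(-4) = (8*(2*6*(3 + 2*36 + 30)))*(-4) = (8*(2*6*(3 + 72 + 30)))*(-4) = (8*(2*6*105))*(-4) = (8*1260)*(-4) = 10080*(-4) = -40320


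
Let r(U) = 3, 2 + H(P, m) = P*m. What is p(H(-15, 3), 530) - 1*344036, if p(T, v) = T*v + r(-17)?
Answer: -368943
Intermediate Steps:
H(P, m) = -2 + P*m
p(T, v) = 3 + T*v (p(T, v) = T*v + 3 = 3 + T*v)
p(H(-15, 3), 530) - 1*344036 = (3 + (-2 - 15*3)*530) - 1*344036 = (3 + (-2 - 45)*530) - 344036 = (3 - 47*530) - 344036 = (3 - 24910) - 344036 = -24907 - 344036 = -368943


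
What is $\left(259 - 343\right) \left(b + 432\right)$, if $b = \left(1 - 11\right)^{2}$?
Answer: $-44688$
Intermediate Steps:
$b = 100$ ($b = \left(-10\right)^{2} = 100$)
$\left(259 - 343\right) \left(b + 432\right) = \left(259 - 343\right) \left(100 + 432\right) = \left(-84\right) 532 = -44688$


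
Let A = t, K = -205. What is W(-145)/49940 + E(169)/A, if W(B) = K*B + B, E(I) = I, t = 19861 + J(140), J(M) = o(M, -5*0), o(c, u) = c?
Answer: 30003472/49942497 ≈ 0.60076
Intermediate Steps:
J(M) = M
t = 20001 (t = 19861 + 140 = 20001)
A = 20001
W(B) = -204*B (W(B) = -205*B + B = -204*B)
W(-145)/49940 + E(169)/A = -204*(-145)/49940 + 169/20001 = 29580*(1/49940) + 169*(1/20001) = 1479/2497 + 169/20001 = 30003472/49942497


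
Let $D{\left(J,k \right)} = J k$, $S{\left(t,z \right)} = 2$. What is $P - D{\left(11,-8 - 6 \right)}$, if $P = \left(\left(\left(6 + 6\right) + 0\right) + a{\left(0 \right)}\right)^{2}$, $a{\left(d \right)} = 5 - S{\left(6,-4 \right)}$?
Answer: $379$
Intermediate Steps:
$a{\left(d \right)} = 3$ ($a{\left(d \right)} = 5 - 2 = 3$)
$P = 225$ ($P = \left(\left(\left(6 + 6\right) + 0\right) + 3\right)^{2} = \left(\left(12 + 0\right) + 3\right)^{2} = \left(12 + 3\right)^{2} = 15^{2} = 225$)
$P - D{\left(11,-8 - 6 \right)} = 225 - 11 \left(-8 - 6\right) = 225 - 11 \left(-14\right) = 225 - -154 = 225 + 154 = 379$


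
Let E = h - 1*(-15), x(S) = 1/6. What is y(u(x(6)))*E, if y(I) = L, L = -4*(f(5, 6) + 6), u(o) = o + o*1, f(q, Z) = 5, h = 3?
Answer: -792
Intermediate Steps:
x(S) = ⅙
u(o) = 2*o (u(o) = o + o = 2*o)
E = 18 (E = 3 - 1*(-15) = 3 + 15 = 18)
L = -44 (L = -4*(5 + 6) = -4*11 = -44)
y(I) = -44
y(u(x(6)))*E = -44*18 = -792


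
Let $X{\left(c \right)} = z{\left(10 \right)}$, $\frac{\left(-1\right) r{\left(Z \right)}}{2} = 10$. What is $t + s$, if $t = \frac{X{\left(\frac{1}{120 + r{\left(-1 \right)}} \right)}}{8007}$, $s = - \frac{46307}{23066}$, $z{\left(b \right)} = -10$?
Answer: $- \frac{371010809}{184689462} \approx -2.0088$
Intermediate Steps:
$s = - \frac{46307}{23066}$ ($s = \left(-46307\right) \frac{1}{23066} = - \frac{46307}{23066} \approx -2.0076$)
$r{\left(Z \right)} = -20$ ($r{\left(Z \right)} = \left(-2\right) 10 = -20$)
$X{\left(c \right)} = -10$
$t = - \frac{10}{8007} \approx -0.0012489$
$t + s = - \frac{10}{8007} - \frac{46307}{23066} = - \frac{371010809}{184689462}$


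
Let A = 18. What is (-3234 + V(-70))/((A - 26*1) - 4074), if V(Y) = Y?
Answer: 1652/2041 ≈ 0.80941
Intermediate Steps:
(-3234 + V(-70))/((A - 26*1) - 4074) = (-3234 - 70)/((18 - 26*1) - 4074) = -3304/((18 - 26) - 4074) = -3304/(-8 - 4074) = -3304/(-4082) = -3304*(-1/4082) = 1652/2041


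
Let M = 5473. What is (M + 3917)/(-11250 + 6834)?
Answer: -1565/736 ≈ -2.1264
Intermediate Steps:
(M + 3917)/(-11250 + 6834) = (5473 + 3917)/(-11250 + 6834) = 9390/(-4416) = 9390*(-1/4416) = -1565/736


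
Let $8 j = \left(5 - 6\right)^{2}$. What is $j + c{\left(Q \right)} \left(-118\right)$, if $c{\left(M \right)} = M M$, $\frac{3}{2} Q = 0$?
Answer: $\frac{1}{8} \approx 0.125$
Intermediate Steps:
$Q = 0$ ($Q = \frac{2}{3} \cdot 0 = 0$)
$j = \frac{1}{8}$ ($j = \frac{\left(5 - 6\right)^{2}}{8} = \frac{\left(-1\right)^{2}}{8} = \frac{1}{8} \cdot 1 = \frac{1}{8} \approx 0.125$)
$c{\left(M \right)} = M^{2}$
$j + c{\left(Q \right)} \left(-118\right) = \frac{1}{8} + 0^{2} \left(-118\right) = \frac{1}{8} + 0 \left(-118\right) = \frac{1}{8} + 0 = \frac{1}{8}$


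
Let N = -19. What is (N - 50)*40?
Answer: -2760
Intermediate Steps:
(N - 50)*40 = (-19 - 50)*40 = -69*40 = -2760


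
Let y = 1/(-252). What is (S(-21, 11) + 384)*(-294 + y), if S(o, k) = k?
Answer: -29265155/252 ≈ -1.1613e+5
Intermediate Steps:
y = -1/252 ≈ -0.0039683
(S(-21, 11) + 384)*(-294 + y) = (11 + 384)*(-294 - 1/252) = 395*(-74089/252) = -29265155/252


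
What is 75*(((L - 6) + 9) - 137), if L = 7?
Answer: -9525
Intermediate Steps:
75*(((L - 6) + 9) - 137) = 75*(((7 - 6) + 9) - 137) = 75*((1 + 9) - 137) = 75*(10 - 137) = 75*(-127) = -9525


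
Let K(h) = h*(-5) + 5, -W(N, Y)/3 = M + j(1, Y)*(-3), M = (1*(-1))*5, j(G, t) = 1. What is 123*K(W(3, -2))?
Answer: -14145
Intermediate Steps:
M = -5 (M = -1*5 = -5)
W(N, Y) = 24 (W(N, Y) = -3*(-5 + 1*(-3)) = -3*(-5 - 3) = -3*(-8) = 24)
K(h) = 5 - 5*h (K(h) = -5*h + 5 = 5 - 5*h)
123*K(W(3, -2)) = 123*(5 - 5*24) = 123*(5 - 120) = 123*(-115) = -14145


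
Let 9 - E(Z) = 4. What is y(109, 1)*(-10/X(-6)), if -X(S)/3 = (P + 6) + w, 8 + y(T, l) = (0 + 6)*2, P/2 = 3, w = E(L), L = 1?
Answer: 40/51 ≈ 0.78431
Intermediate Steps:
E(Z) = 5 (E(Z) = 9 - 1*4 = 9 - 4 = 5)
w = 5
P = 6 (P = 2*3 = 6)
y(T, l) = 4 (y(T, l) = -8 + (0 + 6)*2 = -8 + 6*2 = -8 + 12 = 4)
X(S) = -51 (X(S) = -3*((6 + 6) + 5) = -3*(12 + 5) = -3*17 = -51)
y(109, 1)*(-10/X(-6)) = 4*(-10/(-51)) = 4*(-10*(-1/51)) = 4*(10/51) = 40/51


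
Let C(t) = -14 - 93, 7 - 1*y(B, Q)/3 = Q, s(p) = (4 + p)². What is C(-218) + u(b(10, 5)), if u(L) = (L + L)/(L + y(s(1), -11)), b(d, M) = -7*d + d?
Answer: -87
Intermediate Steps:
y(B, Q) = 21 - 3*Q
C(t) = -107
b(d, M) = -6*d
u(L) = 2*L/(54 + L) (u(L) = (L + L)/(L + (21 - 3*(-11))) = (2*L)/(L + (21 + 33)) = (2*L)/(L + 54) = (2*L)/(54 + L) = 2*L/(54 + L))
C(-218) + u(b(10, 5)) = -107 + 2*(-6*10)/(54 - 6*10) = -107 + 2*(-60)/(54 - 60) = -107 + 2*(-60)/(-6) = -107 + 2*(-60)*(-⅙) = -107 + 20 = -87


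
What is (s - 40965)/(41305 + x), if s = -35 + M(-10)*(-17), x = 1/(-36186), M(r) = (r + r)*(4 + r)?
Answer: -1557445440/1494662729 ≈ -1.0420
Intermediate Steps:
M(r) = 2*r*(4 + r) (M(r) = (2*r)*(4 + r) = 2*r*(4 + r))
x = -1/36186 ≈ -2.7635e-5
s = -2075 (s = -35 + (2*(-10)*(4 - 10))*(-17) = -35 + (2*(-10)*(-6))*(-17) = -35 + 120*(-17) = -35 - 2040 = -2075)
(s - 40965)/(41305 + x) = (-2075 - 40965)/(41305 - 1/36186) = -43040/1494662729/36186 = -43040*36186/1494662729 = -1557445440/1494662729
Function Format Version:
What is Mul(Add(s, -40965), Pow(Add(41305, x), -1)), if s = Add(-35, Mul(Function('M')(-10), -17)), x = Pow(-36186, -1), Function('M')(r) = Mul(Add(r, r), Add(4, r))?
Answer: Rational(-1557445440, 1494662729) ≈ -1.0420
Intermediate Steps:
Function('M')(r) = Mul(2, r, Add(4, r)) (Function('M')(r) = Mul(Mul(2, r), Add(4, r)) = Mul(2, r, Add(4, r)))
x = Rational(-1, 36186) ≈ -2.7635e-5
s = -2075 (s = Add(-35, Mul(Mul(2, -10, Add(4, -10)), -17)) = Add(-35, Mul(Mul(2, -10, -6), -17)) = Add(-35, Mul(120, -17)) = Add(-35, -2040) = -2075)
Mul(Add(s, -40965), Pow(Add(41305, x), -1)) = Mul(Add(-2075, -40965), Pow(Add(41305, Rational(-1, 36186)), -1)) = Mul(-43040, Pow(Rational(1494662729, 36186), -1)) = Mul(-43040, Rational(36186, 1494662729)) = Rational(-1557445440, 1494662729)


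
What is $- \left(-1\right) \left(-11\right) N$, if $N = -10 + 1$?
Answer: $99$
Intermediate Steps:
$N = -9$
$- \left(-1\right) \left(-11\right) N = - \left(-1\right) \left(-11\right) \left(-9\right) = - 11 \left(-9\right) = \left(-1\right) \left(-99\right) = 99$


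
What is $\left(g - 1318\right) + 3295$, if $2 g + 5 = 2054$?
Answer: $\frac{6003}{2} \approx 3001.5$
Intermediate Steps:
$g = \frac{2049}{2}$ ($g = - \frac{5}{2} + \frac{1}{2} \cdot 2054 = - \frac{5}{2} + 1027 = \frac{2049}{2} \approx 1024.5$)
$\left(g - 1318\right) + 3295 = \left(\frac{2049}{2} - 1318\right) + 3295 = - \frac{587}{2} + 3295 = \frac{6003}{2}$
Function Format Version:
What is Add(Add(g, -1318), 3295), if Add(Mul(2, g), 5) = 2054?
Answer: Rational(6003, 2) ≈ 3001.5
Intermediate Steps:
g = Rational(2049, 2) (g = Add(Rational(-5, 2), Mul(Rational(1, 2), 2054)) = Add(Rational(-5, 2), 1027) = Rational(2049, 2) ≈ 1024.5)
Add(Add(g, -1318), 3295) = Add(Add(Rational(2049, 2), -1318), 3295) = Add(Rational(-587, 2), 3295) = Rational(6003, 2)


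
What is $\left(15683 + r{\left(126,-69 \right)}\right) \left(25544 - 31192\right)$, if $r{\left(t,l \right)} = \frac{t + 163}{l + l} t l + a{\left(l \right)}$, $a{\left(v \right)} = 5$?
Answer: $-191438960$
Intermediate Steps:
$r{\left(t,l \right)} = 5 + \frac{t \left(163 + t\right)}{2}$ ($r{\left(t,l \right)} = \frac{t + 163}{l + l} t l + 5 = \frac{163 + t}{2 l} t l + 5 = \frac{t \left(163 + t\right)}{2 l} l + 5 = \frac{t \left(163 + t\right)}{2} + 5 = 5 + \frac{t \left(163 + t\right)}{2}$)
$\left(15683 + r{\left(126,-69 \right)}\right) \left(25544 - 31192\right) = \left(15683 + \left(5 + \frac{126^{2}}{2} + \frac{163}{2} \cdot 126\right)\right) \left(25544 - 31192\right) = \left(15683 + \left(5 + \frac{1}{2} \cdot 15876 + 10269\right)\right) \left(-5648\right) = \left(15683 + \left(5 + 7938 + 10269\right)\right) \left(-5648\right) = \left(15683 + 18212\right) \left(-5648\right) = 33895 \left(-5648\right) = -191438960$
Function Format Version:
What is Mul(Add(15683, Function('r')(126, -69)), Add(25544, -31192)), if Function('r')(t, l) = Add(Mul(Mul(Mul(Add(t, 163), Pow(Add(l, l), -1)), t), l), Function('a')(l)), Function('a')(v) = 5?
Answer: -191438960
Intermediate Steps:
Function('r')(t, l) = Add(5, Mul(Rational(1, 2), t, Add(163, t))) (Function('r')(t, l) = Add(Mul(Mul(Mul(Add(t, 163), Pow(Add(l, l), -1)), t), l), 5) = Add(Mul(Mul(Mul(Add(163, t), Pow(Mul(2, l), -1)), t), l), 5) = Add(Mul(Mul(Mul(Add(163, t), Mul(Rational(1, 2), Pow(l, -1))), t), l), 5) = Add(Mul(Mul(Mul(Rational(1, 2), Pow(l, -1), Add(163, t)), t), l), 5) = Add(Mul(Mul(Rational(1, 2), t, Pow(l, -1), Add(163, t)), l), 5) = Add(Mul(Rational(1, 2), t, Add(163, t)), 5) = Add(5, Mul(Rational(1, 2), t, Add(163, t))))
Mul(Add(15683, Function('r')(126, -69)), Add(25544, -31192)) = Mul(Add(15683, Add(5, Mul(Rational(1, 2), Pow(126, 2)), Mul(Rational(163, 2), 126))), Add(25544, -31192)) = Mul(Add(15683, Add(5, Mul(Rational(1, 2), 15876), 10269)), -5648) = Mul(Add(15683, Add(5, 7938, 10269)), -5648) = Mul(Add(15683, 18212), -5648) = Mul(33895, -5648) = -191438960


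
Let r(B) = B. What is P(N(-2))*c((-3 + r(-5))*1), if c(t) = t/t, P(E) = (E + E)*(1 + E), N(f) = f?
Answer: 4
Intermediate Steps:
P(E) = 2*E*(1 + E) (P(E) = (2*E)*(1 + E) = 2*E*(1 + E))
c(t) = 1
P(N(-2))*c((-3 + r(-5))*1) = (2*(-2)*(1 - 2))*1 = (2*(-2)*(-1))*1 = 4*1 = 4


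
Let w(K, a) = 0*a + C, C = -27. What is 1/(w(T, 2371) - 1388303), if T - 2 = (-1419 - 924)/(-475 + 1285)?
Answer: -1/1388330 ≈ -7.2029e-7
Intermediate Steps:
T = -241/270 (T = 2 + (-1419 - 924)/(-475 + 1285) = 2 - 2343/810 = 2 - 2343*1/810 = 2 - 781/270 = -241/270 ≈ -0.89259)
w(K, a) = -27 (w(K, a) = 0*a - 27 = 0 - 27 = -27)
1/(w(T, 2371) - 1388303) = 1/(-27 - 1388303) = 1/(-1388330) = -1/1388330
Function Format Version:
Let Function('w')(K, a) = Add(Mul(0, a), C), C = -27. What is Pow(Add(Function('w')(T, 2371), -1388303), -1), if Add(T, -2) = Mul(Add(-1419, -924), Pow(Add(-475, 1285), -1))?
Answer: Rational(-1, 1388330) ≈ -7.2029e-7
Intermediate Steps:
T = Rational(-241, 270) (T = Add(2, Mul(Add(-1419, -924), Pow(Add(-475, 1285), -1))) = Add(2, Mul(-2343, Pow(810, -1))) = Add(2, Mul(-2343, Rational(1, 810))) = Add(2, Rational(-781, 270)) = Rational(-241, 270) ≈ -0.89259)
Function('w')(K, a) = -27 (Function('w')(K, a) = Add(Mul(0, a), -27) = Add(0, -27) = -27)
Pow(Add(Function('w')(T, 2371), -1388303), -1) = Pow(Add(-27, -1388303), -1) = Pow(-1388330, -1) = Rational(-1, 1388330)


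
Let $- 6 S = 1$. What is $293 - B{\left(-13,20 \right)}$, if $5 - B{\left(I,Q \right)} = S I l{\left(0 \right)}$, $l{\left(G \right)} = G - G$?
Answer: $288$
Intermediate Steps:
$S = - \frac{1}{6}$ ($S = \left(- \frac{1}{6}\right) 1 = - \frac{1}{6} \approx -0.16667$)
$l{\left(G \right)} = 0$
$B{\left(I,Q \right)} = 5$ ($B{\left(I,Q \right)} = 5 - - \frac{I}{6} \cdot 0 = 5 - 0 = 5 + 0 = 5$)
$293 - B{\left(-13,20 \right)} = 293 - 5 = 288$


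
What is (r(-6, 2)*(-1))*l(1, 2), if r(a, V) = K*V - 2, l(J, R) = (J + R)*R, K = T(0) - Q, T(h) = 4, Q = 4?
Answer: 12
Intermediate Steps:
K = 0 (K = 4 - 1*4 = 4 - 4 = 0)
l(J, R) = R*(J + R)
r(a, V) = -2 (r(a, V) = 0*V - 2 = 0 - 2 = -2)
(r(-6, 2)*(-1))*l(1, 2) = (-2*(-1))*(2*(1 + 2)) = 2*(2*3) = 2*6 = 12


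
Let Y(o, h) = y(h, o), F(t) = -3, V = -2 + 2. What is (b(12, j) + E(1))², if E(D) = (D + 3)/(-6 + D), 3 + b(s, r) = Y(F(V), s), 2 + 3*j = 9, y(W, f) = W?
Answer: 1681/25 ≈ 67.240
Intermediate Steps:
V = 0
j = 7/3 (j = -⅔ + (⅓)*9 = -⅔ + 3 = 7/3 ≈ 2.3333)
Y(o, h) = h
b(s, r) = -3 + s
E(D) = (3 + D)/(-6 + D)
(b(12, j) + E(1))² = ((-3 + 12) + (3 + 1)/(-6 + 1))² = (9 + 4/(-5))² = (9 - ⅕*4)² = (9 - ⅘)² = (41/5)² = 1681/25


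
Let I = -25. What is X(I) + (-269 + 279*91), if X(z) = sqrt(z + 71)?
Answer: 25120 + sqrt(46) ≈ 25127.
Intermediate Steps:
X(z) = sqrt(71 + z)
X(I) + (-269 + 279*91) = sqrt(71 - 25) + (-269 + 279*91) = sqrt(46) + (-269 + 25389) = sqrt(46) + 25120 = 25120 + sqrt(46)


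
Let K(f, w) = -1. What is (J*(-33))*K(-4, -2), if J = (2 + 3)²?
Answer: 825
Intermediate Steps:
J = 25 (J = 5² = 25)
(J*(-33))*K(-4, -2) = (25*(-33))*(-1) = -825*(-1) = 825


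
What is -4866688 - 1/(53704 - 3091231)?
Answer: -14782696200575/3037527 ≈ -4.8667e+6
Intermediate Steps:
-4866688 - 1/(53704 - 3091231) = -4866688 - 1/(-3037527) = -4866688 - 1*(-1/3037527) = -4866688 + 1/3037527 = -14782696200575/3037527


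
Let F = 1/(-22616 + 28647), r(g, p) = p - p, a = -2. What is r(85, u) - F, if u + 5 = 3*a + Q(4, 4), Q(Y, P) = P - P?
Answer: -1/6031 ≈ -0.00016581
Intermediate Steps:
Q(Y, P) = 0
u = -11 (u = -5 + (3*(-2) + 0) = -5 + (-6 + 0) = -5 - 6 = -11)
r(g, p) = 0
F = 1/6031 ≈ 0.00016581
r(85, u) - F = 0 - 1*1/6031 = 0 - 1/6031 = -1/6031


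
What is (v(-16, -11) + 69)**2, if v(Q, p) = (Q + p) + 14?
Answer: 3136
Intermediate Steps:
v(Q, p) = 14 + Q + p
(v(-16, -11) + 69)**2 = ((14 - 16 - 11) + 69)**2 = (-13 + 69)**2 = 56**2 = 3136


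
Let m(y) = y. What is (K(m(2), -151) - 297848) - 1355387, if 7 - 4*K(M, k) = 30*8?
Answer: -6613173/4 ≈ -1.6533e+6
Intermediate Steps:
K(M, k) = -233/4 (K(M, k) = 7/4 - 15*8/2 = 7/4 - 1/4*240 = 7/4 - 60 = -233/4)
(K(m(2), -151) - 297848) - 1355387 = (-233/4 - 297848) - 1355387 = -1191625/4 - 1355387 = -6613173/4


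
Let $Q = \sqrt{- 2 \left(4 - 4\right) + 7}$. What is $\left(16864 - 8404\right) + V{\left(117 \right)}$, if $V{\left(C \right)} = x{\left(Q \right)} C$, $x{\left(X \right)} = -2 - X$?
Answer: $8226 - 117 \sqrt{7} \approx 7916.4$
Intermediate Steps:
$Q = \sqrt{7}$ ($Q = \sqrt{\left(-2\right) 0 + 7} = \sqrt{0 + 7} = \sqrt{7} \approx 2.6458$)
$V{\left(C \right)} = C \left(-2 - \sqrt{7}\right)$ ($V{\left(C \right)} = \left(-2 - \sqrt{7}\right) C = C \left(-2 - \sqrt{7}\right)$)
$\left(16864 - 8404\right) + V{\left(117 \right)} = \left(16864 - 8404\right) - 117 \left(2 + \sqrt{7}\right) = 8460 - \left(234 + 117 \sqrt{7}\right) = 8226 - 117 \sqrt{7}$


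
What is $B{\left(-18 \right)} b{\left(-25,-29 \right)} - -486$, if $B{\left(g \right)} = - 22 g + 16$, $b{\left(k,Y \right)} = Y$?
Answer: $-11462$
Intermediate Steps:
$B{\left(g \right)} = 16 - 22 g$
$B{\left(-18 \right)} b{\left(-25,-29 \right)} - -486 = \left(16 - -396\right) \left(-29\right) - -486 = \left(16 + 396\right) \left(-29\right) + 486 = 412 \left(-29\right) + 486 = -11948 + 486 = -11462$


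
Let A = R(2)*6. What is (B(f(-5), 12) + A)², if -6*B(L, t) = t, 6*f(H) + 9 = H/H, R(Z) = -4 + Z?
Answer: 196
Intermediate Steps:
f(H) = -4/3 (f(H) = -3/2 + (H/H)/6 = -3/2 + (⅙)*1 = -3/2 + ⅙ = -4/3)
A = -12 (A = (-4 + 2)*6 = -2*6 = -12)
B(L, t) = -t/6
(B(f(-5), 12) + A)² = (-⅙*12 - 12)² = (-2 - 12)² = (-14)² = 196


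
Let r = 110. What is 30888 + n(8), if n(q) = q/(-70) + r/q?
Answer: 4326229/140 ≈ 30902.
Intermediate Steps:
n(q) = 110/q - q/70 (n(q) = q/(-70) + 110/q = q*(-1/70) + 110/q = -q/70 + 110/q = 110/q - q/70)
30888 + n(8) = 30888 + (110/8 - 1/70*8) = 30888 + (110*(⅛) - 4/35) = 30888 + (55/4 - 4/35) = 30888 + 1909/140 = 4326229/140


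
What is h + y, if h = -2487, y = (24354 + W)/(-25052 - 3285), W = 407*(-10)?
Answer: -70494403/28337 ≈ -2487.7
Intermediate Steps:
W = -4070
y = -20284/28337 (y = (24354 - 4070)/(-25052 - 3285) = 20284/(-28337) = 20284*(-1/28337) = -20284/28337 ≈ -0.71581)
h + y = -2487 - 20284/28337 = -70494403/28337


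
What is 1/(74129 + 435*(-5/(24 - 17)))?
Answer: 7/516728 ≈ 1.3547e-5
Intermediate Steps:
1/(74129 + 435*(-5/(24 - 17))) = 1/(74129 + 435*(-5/7)) = 1/(74129 - 2175/7) = 1/(516728/7) = 7/516728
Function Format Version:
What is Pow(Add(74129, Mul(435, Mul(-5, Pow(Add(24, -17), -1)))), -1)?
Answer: Rational(7, 516728) ≈ 1.3547e-5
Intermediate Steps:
Pow(Add(74129, Mul(435, Mul(-5, Pow(Add(24, -17), -1)))), -1) = Pow(Add(74129, Mul(435, Mul(-5, Pow(7, -1)))), -1) = Pow(Add(74129, Mul(435, Mul(-5, Rational(1, 7)))), -1) = Pow(Add(74129, Mul(435, Rational(-5, 7))), -1) = Pow(Add(74129, Rational(-2175, 7)), -1) = Pow(Rational(516728, 7), -1) = Rational(7, 516728)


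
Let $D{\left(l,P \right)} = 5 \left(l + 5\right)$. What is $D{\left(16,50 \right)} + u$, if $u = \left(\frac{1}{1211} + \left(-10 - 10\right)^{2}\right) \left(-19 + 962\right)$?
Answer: $\frac{456917298}{1211} \approx 3.7731 \cdot 10^{5}$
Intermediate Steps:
$u = \frac{456790143}{1211}$ ($u = \left(\frac{1}{1211} + \left(-20\right)^{2}\right) 943 = \left(\frac{1}{1211} + 400\right) 943 = \frac{484401}{1211} \cdot 943 = \frac{456790143}{1211} \approx 3.772 \cdot 10^{5}$)
$D{\left(l,P \right)} = 25 + 5 l$ ($D{\left(l,P \right)} = 5 \left(5 + l\right) = 25 + 5 l$)
$D{\left(16,50 \right)} + u = \left(25 + 5 \cdot 16\right) + \frac{456790143}{1211} = \left(25 + 80\right) + \frac{456790143}{1211} = 105 + \frac{456790143}{1211} = \frac{456917298}{1211}$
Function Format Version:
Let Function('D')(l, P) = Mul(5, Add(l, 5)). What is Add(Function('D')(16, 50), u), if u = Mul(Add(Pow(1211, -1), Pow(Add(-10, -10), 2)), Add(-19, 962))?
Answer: Rational(456917298, 1211) ≈ 3.7731e+5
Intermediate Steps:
u = Rational(456790143, 1211) (u = Mul(Add(Rational(1, 1211), Pow(-20, 2)), 943) = Mul(Add(Rational(1, 1211), 400), 943) = Mul(Rational(484401, 1211), 943) = Rational(456790143, 1211) ≈ 3.7720e+5)
Function('D')(l, P) = Add(25, Mul(5, l)) (Function('D')(l, P) = Mul(5, Add(5, l)) = Add(25, Mul(5, l)))
Add(Function('D')(16, 50), u) = Add(Add(25, Mul(5, 16)), Rational(456790143, 1211)) = Add(Add(25, 80), Rational(456790143, 1211)) = Add(105, Rational(456790143, 1211)) = Rational(456917298, 1211)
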